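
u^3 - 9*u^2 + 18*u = u*(u - 6)*(u - 3)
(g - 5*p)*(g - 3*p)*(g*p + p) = g^3*p - 8*g^2*p^2 + g^2*p + 15*g*p^3 - 8*g*p^2 + 15*p^3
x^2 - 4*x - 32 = (x - 8)*(x + 4)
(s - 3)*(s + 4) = s^2 + s - 12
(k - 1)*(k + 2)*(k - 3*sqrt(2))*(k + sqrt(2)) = k^4 - 2*sqrt(2)*k^3 + k^3 - 8*k^2 - 2*sqrt(2)*k^2 - 6*k + 4*sqrt(2)*k + 12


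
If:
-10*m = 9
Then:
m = -9/10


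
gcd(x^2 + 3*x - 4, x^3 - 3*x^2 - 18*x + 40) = x + 4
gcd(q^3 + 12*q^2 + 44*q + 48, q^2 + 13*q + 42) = q + 6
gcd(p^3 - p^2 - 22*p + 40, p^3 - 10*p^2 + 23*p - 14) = p - 2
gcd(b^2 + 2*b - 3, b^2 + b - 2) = b - 1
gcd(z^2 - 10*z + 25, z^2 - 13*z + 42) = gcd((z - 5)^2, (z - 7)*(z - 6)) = 1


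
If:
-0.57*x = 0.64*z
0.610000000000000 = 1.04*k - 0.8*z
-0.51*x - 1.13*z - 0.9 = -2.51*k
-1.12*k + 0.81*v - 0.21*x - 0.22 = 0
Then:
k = 0.27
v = 0.76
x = 0.47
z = -0.42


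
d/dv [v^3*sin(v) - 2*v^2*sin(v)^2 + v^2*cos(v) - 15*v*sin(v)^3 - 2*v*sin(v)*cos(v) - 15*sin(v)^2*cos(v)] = v^3*cos(v) + 2*v^2*sin(v) - 2*v^2*sin(2*v) - 37*v*cos(v)/4 + 45*v*cos(3*v)/4 - 2*v - 15*sin(v)/2 - sin(2*v) - 15*sin(3*v)/2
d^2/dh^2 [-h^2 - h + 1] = -2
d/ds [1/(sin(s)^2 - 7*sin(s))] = (7 - 2*sin(s))*cos(s)/((sin(s) - 7)^2*sin(s)^2)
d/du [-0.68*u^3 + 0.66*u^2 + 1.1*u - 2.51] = -2.04*u^2 + 1.32*u + 1.1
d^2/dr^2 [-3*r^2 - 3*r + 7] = -6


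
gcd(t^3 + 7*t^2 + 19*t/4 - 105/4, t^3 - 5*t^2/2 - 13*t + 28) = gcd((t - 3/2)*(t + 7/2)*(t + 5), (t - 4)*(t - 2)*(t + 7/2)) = t + 7/2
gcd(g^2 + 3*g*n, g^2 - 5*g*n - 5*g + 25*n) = 1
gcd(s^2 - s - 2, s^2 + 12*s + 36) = 1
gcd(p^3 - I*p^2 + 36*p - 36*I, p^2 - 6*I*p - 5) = p - I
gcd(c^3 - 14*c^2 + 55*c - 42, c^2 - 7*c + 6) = c^2 - 7*c + 6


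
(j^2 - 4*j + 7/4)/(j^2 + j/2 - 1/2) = (j - 7/2)/(j + 1)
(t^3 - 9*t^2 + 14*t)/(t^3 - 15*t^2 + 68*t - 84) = t/(t - 6)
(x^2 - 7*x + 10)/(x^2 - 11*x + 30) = (x - 2)/(x - 6)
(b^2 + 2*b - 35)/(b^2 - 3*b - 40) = (-b^2 - 2*b + 35)/(-b^2 + 3*b + 40)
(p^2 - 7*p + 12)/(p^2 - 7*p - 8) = (-p^2 + 7*p - 12)/(-p^2 + 7*p + 8)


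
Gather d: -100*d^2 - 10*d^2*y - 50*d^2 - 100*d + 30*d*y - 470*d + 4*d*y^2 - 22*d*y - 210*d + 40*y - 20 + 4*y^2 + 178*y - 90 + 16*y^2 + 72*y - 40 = d^2*(-10*y - 150) + d*(4*y^2 + 8*y - 780) + 20*y^2 + 290*y - 150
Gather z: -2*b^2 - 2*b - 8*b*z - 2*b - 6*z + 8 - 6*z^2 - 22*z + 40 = -2*b^2 - 4*b - 6*z^2 + z*(-8*b - 28) + 48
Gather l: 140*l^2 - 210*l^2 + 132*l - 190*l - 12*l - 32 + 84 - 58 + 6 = -70*l^2 - 70*l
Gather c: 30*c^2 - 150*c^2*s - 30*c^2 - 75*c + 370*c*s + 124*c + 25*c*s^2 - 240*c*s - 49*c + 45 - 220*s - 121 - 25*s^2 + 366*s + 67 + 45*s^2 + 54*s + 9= -150*c^2*s + c*(25*s^2 + 130*s) + 20*s^2 + 200*s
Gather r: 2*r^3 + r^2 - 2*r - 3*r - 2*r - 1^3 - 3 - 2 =2*r^3 + r^2 - 7*r - 6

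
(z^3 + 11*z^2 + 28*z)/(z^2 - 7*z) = (z^2 + 11*z + 28)/(z - 7)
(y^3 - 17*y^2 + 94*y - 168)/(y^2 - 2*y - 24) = (y^2 - 11*y + 28)/(y + 4)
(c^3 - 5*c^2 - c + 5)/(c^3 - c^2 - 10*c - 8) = (c^2 - 6*c + 5)/(c^2 - 2*c - 8)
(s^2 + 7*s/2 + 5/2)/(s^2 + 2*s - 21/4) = 2*(2*s^2 + 7*s + 5)/(4*s^2 + 8*s - 21)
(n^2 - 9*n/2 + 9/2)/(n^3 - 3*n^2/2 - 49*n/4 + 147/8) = 4*(n - 3)/(4*n^2 - 49)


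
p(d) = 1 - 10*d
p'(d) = -10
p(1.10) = -10.00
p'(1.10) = -10.00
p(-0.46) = 5.60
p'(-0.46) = -10.00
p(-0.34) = 4.40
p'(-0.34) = -10.00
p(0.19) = -0.90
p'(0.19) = -10.00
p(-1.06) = 11.60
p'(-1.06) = -10.00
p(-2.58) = 26.80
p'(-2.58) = -10.00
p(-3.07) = 31.70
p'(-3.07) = -10.00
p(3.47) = -33.70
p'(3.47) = -10.00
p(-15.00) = 151.00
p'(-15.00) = -10.00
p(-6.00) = 61.00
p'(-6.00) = -10.00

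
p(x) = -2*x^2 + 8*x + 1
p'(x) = 8 - 4*x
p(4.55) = -4.00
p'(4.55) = -10.20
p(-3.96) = -62.04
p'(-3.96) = 23.84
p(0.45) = 4.20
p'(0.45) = 6.20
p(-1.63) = -17.35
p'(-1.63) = 14.52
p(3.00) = 7.00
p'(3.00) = -4.00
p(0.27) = 3.01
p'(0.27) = 6.92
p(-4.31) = -70.63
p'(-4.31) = 25.24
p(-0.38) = -2.33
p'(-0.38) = 9.52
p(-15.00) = -569.00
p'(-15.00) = 68.00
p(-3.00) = -41.00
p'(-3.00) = 20.00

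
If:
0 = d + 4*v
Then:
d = -4*v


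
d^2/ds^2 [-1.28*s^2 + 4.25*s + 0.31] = -2.56000000000000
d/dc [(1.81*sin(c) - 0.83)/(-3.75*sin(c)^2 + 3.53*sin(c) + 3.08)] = (6.7875*sin(c)^2 - 6.225*sin(c) + 8.5047)*cos(c)/(14.0625*sin(c)^4 - 26.475*sin(c)^3 - 10.6391*sin(c)^2 + 21.7448*sin(c) + 9.4864)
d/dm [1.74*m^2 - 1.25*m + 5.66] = 3.48*m - 1.25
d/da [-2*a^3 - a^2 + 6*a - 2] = -6*a^2 - 2*a + 6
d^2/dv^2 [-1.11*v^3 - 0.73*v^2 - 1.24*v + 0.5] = -6.66*v - 1.46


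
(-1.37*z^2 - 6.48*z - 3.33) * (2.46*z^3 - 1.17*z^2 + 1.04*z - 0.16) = -3.3702*z^5 - 14.3379*z^4 - 2.035*z^3 - 2.6239*z^2 - 2.4264*z + 0.5328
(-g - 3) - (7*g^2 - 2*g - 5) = -7*g^2 + g + 2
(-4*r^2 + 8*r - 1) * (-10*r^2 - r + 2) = 40*r^4 - 76*r^3 - 6*r^2 + 17*r - 2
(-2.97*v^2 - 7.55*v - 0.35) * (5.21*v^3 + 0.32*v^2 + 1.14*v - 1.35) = -15.4737*v^5 - 40.2859*v^4 - 7.6253*v^3 - 4.7095*v^2 + 9.7935*v + 0.4725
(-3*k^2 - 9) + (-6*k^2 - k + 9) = -9*k^2 - k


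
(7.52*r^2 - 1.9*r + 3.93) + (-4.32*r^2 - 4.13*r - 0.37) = 3.2*r^2 - 6.03*r + 3.56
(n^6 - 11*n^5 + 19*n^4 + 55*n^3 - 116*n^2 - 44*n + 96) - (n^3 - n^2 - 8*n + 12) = n^6 - 11*n^5 + 19*n^4 + 54*n^3 - 115*n^2 - 36*n + 84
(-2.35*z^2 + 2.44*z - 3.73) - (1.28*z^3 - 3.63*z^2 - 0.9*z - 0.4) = -1.28*z^3 + 1.28*z^2 + 3.34*z - 3.33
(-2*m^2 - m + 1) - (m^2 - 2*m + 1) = -3*m^2 + m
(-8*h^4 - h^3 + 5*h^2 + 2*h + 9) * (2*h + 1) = -16*h^5 - 10*h^4 + 9*h^3 + 9*h^2 + 20*h + 9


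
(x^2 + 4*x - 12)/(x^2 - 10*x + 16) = (x + 6)/(x - 8)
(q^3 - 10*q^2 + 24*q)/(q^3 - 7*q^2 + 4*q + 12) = q*(q - 4)/(q^2 - q - 2)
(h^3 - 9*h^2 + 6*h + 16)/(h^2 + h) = h - 10 + 16/h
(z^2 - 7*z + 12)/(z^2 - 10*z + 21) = (z - 4)/(z - 7)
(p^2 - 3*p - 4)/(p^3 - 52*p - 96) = (-p^2 + 3*p + 4)/(-p^3 + 52*p + 96)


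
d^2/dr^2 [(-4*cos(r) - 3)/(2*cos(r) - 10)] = 23*(cos(r)^2 + 5*cos(r) - 2)/(2*(cos(r) - 5)^3)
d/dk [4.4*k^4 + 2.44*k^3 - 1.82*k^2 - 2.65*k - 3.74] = 17.6*k^3 + 7.32*k^2 - 3.64*k - 2.65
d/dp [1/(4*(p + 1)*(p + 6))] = (-2*p - 7)/(4*(p^4 + 14*p^3 + 61*p^2 + 84*p + 36))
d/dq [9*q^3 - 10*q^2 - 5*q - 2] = 27*q^2 - 20*q - 5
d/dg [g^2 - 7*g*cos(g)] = 7*g*sin(g) + 2*g - 7*cos(g)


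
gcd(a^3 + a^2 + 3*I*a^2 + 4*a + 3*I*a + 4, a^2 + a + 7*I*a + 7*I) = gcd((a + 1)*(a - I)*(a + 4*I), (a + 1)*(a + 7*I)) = a + 1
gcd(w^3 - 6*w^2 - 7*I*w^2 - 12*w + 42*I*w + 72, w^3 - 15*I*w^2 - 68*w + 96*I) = w^2 - 7*I*w - 12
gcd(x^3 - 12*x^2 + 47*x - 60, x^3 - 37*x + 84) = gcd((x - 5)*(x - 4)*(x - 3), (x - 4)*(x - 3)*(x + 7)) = x^2 - 7*x + 12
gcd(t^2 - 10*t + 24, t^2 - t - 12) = t - 4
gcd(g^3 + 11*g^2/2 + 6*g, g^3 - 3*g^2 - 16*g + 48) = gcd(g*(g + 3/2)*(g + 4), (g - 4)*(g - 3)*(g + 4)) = g + 4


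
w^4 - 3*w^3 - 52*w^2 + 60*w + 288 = (w - 8)*(w - 3)*(w + 2)*(w + 6)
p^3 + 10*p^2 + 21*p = p*(p + 3)*(p + 7)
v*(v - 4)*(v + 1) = v^3 - 3*v^2 - 4*v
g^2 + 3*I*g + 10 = (g - 2*I)*(g + 5*I)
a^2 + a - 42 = (a - 6)*(a + 7)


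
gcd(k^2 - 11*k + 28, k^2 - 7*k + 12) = k - 4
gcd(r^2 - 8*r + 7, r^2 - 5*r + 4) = r - 1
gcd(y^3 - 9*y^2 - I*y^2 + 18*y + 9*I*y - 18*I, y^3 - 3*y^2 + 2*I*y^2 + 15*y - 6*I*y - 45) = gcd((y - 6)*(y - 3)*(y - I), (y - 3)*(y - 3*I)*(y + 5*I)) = y - 3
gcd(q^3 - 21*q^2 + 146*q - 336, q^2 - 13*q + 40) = q - 8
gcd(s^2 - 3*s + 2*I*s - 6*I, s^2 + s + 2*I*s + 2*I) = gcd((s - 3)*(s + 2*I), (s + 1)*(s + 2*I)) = s + 2*I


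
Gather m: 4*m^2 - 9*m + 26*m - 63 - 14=4*m^2 + 17*m - 77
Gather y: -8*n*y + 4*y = y*(4 - 8*n)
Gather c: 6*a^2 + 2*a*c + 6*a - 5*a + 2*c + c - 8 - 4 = 6*a^2 + a + c*(2*a + 3) - 12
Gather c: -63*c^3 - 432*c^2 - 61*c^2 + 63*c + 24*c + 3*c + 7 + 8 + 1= -63*c^3 - 493*c^2 + 90*c + 16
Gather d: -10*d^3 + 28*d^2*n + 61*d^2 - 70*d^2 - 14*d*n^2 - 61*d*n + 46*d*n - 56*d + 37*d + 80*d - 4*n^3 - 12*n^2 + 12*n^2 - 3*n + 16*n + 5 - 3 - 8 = -10*d^3 + d^2*(28*n - 9) + d*(-14*n^2 - 15*n + 61) - 4*n^3 + 13*n - 6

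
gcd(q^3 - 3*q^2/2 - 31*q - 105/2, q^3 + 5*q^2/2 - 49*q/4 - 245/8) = q + 5/2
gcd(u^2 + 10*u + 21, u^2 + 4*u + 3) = u + 3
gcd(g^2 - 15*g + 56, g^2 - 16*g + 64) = g - 8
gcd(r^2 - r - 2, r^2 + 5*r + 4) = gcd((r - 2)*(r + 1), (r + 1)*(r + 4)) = r + 1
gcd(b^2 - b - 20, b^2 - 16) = b + 4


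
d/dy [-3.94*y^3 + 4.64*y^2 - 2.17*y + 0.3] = -11.82*y^2 + 9.28*y - 2.17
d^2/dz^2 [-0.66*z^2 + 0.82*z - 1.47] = -1.32000000000000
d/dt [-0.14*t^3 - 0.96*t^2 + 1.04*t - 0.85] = -0.42*t^2 - 1.92*t + 1.04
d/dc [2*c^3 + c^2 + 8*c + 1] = 6*c^2 + 2*c + 8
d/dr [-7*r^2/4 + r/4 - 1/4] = 1/4 - 7*r/2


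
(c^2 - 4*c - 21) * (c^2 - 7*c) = c^4 - 11*c^3 + 7*c^2 + 147*c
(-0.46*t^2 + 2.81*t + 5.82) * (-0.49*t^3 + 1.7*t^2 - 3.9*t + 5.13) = 0.2254*t^5 - 2.1589*t^4 + 3.7192*t^3 - 3.4248*t^2 - 8.2827*t + 29.8566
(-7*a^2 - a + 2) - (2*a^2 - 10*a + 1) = -9*a^2 + 9*a + 1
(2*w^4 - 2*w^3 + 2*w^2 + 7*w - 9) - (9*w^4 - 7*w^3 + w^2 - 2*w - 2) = -7*w^4 + 5*w^3 + w^2 + 9*w - 7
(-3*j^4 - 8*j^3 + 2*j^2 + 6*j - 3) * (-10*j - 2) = 30*j^5 + 86*j^4 - 4*j^3 - 64*j^2 + 18*j + 6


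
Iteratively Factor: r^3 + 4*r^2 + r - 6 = (r + 2)*(r^2 + 2*r - 3) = (r + 2)*(r + 3)*(r - 1)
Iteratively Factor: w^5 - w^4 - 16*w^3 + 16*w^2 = (w - 4)*(w^4 + 3*w^3 - 4*w^2) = (w - 4)*(w - 1)*(w^3 + 4*w^2) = w*(w - 4)*(w - 1)*(w^2 + 4*w) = w*(w - 4)*(w - 1)*(w + 4)*(w)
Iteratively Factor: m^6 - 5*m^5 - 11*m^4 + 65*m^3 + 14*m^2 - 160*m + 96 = (m + 3)*(m^5 - 8*m^4 + 13*m^3 + 26*m^2 - 64*m + 32) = (m - 4)*(m + 3)*(m^4 - 4*m^3 - 3*m^2 + 14*m - 8) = (m - 4)*(m - 1)*(m + 3)*(m^3 - 3*m^2 - 6*m + 8) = (m - 4)*(m - 1)^2*(m + 3)*(m^2 - 2*m - 8) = (m - 4)*(m - 1)^2*(m + 2)*(m + 3)*(m - 4)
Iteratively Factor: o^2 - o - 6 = (o + 2)*(o - 3)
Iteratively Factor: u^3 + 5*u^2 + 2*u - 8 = (u - 1)*(u^2 + 6*u + 8) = (u - 1)*(u + 4)*(u + 2)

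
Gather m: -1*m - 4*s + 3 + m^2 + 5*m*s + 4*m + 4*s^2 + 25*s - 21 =m^2 + m*(5*s + 3) + 4*s^2 + 21*s - 18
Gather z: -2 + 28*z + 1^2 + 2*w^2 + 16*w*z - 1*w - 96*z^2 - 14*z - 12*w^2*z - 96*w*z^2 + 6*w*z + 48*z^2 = 2*w^2 - w + z^2*(-96*w - 48) + z*(-12*w^2 + 22*w + 14) - 1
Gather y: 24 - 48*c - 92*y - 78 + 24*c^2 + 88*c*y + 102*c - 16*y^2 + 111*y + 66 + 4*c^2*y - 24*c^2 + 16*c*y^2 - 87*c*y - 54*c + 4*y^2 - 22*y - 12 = y^2*(16*c - 12) + y*(4*c^2 + c - 3)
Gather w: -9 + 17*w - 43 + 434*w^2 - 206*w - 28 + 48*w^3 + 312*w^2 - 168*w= 48*w^3 + 746*w^2 - 357*w - 80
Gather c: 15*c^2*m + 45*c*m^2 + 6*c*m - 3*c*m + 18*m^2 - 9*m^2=15*c^2*m + c*(45*m^2 + 3*m) + 9*m^2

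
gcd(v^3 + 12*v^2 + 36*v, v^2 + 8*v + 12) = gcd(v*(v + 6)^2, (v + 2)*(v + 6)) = v + 6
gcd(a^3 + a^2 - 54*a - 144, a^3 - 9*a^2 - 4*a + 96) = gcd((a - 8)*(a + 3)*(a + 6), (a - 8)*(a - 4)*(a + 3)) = a^2 - 5*a - 24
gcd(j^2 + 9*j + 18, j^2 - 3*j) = 1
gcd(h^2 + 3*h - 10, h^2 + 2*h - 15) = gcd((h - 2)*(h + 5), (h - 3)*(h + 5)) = h + 5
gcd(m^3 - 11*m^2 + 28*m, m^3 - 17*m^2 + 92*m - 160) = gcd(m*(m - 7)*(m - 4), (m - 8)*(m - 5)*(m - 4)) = m - 4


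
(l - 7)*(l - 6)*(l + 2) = l^3 - 11*l^2 + 16*l + 84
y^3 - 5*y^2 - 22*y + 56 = (y - 7)*(y - 2)*(y + 4)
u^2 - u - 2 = (u - 2)*(u + 1)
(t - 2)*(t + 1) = t^2 - t - 2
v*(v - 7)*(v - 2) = v^3 - 9*v^2 + 14*v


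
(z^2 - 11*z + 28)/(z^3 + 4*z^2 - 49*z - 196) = (z - 4)/(z^2 + 11*z + 28)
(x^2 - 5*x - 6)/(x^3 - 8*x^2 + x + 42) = (x^2 - 5*x - 6)/(x^3 - 8*x^2 + x + 42)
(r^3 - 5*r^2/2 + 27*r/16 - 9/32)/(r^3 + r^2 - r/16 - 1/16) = (8*r^2 - 18*r + 9)/(2*(4*r^2 + 5*r + 1))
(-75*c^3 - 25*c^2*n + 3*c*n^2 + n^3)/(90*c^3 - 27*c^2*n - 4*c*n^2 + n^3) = (-15*c^2 - 2*c*n + n^2)/(18*c^2 - 9*c*n + n^2)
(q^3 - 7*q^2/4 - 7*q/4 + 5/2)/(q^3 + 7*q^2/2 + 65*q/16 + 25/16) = 4*(q^2 - 3*q + 2)/(4*q^2 + 9*q + 5)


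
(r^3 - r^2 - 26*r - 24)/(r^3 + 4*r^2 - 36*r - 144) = (r + 1)/(r + 6)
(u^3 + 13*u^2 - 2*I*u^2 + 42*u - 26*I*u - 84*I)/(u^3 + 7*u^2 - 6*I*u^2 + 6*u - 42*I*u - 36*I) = (u^2 + u*(7 - 2*I) - 14*I)/(u^2 + u*(1 - 6*I) - 6*I)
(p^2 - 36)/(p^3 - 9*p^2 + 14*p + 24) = (p + 6)/(p^2 - 3*p - 4)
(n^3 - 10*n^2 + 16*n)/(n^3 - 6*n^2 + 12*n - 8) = n*(n - 8)/(n^2 - 4*n + 4)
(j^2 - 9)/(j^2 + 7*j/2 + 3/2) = 2*(j - 3)/(2*j + 1)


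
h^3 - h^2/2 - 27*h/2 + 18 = (h - 3)*(h - 3/2)*(h + 4)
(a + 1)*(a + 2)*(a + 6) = a^3 + 9*a^2 + 20*a + 12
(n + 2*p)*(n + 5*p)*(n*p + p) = n^3*p + 7*n^2*p^2 + n^2*p + 10*n*p^3 + 7*n*p^2 + 10*p^3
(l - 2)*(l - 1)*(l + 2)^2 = l^4 + l^3 - 6*l^2 - 4*l + 8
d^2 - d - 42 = (d - 7)*(d + 6)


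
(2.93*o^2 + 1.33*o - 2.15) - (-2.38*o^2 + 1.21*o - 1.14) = 5.31*o^2 + 0.12*o - 1.01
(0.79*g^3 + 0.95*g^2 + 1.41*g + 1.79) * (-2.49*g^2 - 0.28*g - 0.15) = -1.9671*g^5 - 2.5867*g^4 - 3.8954*g^3 - 4.9944*g^2 - 0.7127*g - 0.2685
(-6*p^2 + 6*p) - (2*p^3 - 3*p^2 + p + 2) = -2*p^3 - 3*p^2 + 5*p - 2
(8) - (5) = 3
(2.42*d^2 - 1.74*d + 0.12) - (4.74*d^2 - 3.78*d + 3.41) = -2.32*d^2 + 2.04*d - 3.29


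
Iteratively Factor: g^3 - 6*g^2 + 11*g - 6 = (g - 1)*(g^2 - 5*g + 6) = (g - 2)*(g - 1)*(g - 3)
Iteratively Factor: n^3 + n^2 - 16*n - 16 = (n - 4)*(n^2 + 5*n + 4) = (n - 4)*(n + 4)*(n + 1)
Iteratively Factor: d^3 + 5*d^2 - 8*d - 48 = (d + 4)*(d^2 + d - 12) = (d + 4)^2*(d - 3)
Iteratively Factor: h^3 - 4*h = (h - 2)*(h^2 + 2*h) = h*(h - 2)*(h + 2)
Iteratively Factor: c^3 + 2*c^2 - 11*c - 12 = (c - 3)*(c^2 + 5*c + 4) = (c - 3)*(c + 1)*(c + 4)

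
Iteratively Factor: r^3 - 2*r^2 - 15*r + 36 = (r - 3)*(r^2 + r - 12) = (r - 3)*(r + 4)*(r - 3)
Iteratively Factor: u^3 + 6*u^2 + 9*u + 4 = (u + 1)*(u^2 + 5*u + 4) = (u + 1)*(u + 4)*(u + 1)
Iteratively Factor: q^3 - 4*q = (q)*(q^2 - 4) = q*(q - 2)*(q + 2)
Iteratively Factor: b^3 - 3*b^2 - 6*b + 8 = (b - 1)*(b^2 - 2*b - 8) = (b - 1)*(b + 2)*(b - 4)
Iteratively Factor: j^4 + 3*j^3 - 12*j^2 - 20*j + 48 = (j - 2)*(j^3 + 5*j^2 - 2*j - 24) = (j - 2)^2*(j^2 + 7*j + 12) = (j - 2)^2*(j + 4)*(j + 3)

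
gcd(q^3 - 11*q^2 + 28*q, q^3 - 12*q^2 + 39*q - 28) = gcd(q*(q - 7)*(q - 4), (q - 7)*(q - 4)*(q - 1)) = q^2 - 11*q + 28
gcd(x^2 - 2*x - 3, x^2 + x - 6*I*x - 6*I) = x + 1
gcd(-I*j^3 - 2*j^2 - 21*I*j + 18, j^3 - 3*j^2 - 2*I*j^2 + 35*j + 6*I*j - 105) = 1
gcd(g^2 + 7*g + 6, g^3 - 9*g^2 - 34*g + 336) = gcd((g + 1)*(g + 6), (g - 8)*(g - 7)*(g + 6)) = g + 6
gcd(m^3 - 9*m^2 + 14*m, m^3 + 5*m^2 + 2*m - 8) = 1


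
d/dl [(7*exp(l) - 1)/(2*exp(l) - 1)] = -5*exp(l)/(2*exp(l) - 1)^2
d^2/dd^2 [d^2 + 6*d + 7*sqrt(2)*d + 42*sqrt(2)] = 2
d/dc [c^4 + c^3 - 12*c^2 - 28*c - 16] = 4*c^3 + 3*c^2 - 24*c - 28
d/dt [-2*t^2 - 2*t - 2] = -4*t - 2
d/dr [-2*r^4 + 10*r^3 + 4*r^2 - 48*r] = -8*r^3 + 30*r^2 + 8*r - 48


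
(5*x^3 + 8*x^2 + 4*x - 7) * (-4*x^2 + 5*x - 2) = -20*x^5 - 7*x^4 + 14*x^3 + 32*x^2 - 43*x + 14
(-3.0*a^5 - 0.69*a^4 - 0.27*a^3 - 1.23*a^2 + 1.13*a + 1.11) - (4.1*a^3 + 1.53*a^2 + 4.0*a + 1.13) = -3.0*a^5 - 0.69*a^4 - 4.37*a^3 - 2.76*a^2 - 2.87*a - 0.0199999999999998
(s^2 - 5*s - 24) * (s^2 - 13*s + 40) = s^4 - 18*s^3 + 81*s^2 + 112*s - 960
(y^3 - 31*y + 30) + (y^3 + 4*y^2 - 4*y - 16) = 2*y^3 + 4*y^2 - 35*y + 14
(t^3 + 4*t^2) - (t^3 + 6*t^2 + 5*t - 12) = -2*t^2 - 5*t + 12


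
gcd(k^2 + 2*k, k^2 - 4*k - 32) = 1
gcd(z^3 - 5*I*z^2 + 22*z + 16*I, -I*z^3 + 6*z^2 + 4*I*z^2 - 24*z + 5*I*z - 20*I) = z + I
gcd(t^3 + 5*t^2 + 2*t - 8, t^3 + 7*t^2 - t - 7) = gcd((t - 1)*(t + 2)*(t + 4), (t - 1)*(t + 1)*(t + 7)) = t - 1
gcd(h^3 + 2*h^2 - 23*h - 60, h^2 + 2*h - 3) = h + 3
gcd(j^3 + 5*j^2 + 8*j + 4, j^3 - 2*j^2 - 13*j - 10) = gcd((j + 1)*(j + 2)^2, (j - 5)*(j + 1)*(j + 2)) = j^2 + 3*j + 2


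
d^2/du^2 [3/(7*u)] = 6/(7*u^3)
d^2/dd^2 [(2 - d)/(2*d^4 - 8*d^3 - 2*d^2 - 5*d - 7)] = 2*((d - 2)*(-8*d^3 + 24*d^2 + 4*d + 5)^2 + (8*d^3 - 24*d^2 - 4*d - 2*(d - 2)*(-6*d^2 + 12*d + 1) - 5)*(-2*d^4 + 8*d^3 + 2*d^2 + 5*d + 7))/(-2*d^4 + 8*d^3 + 2*d^2 + 5*d + 7)^3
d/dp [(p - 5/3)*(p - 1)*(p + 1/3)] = 3*p^2 - 14*p/3 + 7/9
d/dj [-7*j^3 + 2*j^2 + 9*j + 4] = -21*j^2 + 4*j + 9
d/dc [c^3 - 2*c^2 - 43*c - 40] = 3*c^2 - 4*c - 43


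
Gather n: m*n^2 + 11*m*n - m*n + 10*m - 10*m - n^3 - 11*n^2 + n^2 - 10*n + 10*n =10*m*n - n^3 + n^2*(m - 10)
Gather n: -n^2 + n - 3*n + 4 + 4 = -n^2 - 2*n + 8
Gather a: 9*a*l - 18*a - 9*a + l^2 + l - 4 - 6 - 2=a*(9*l - 27) + l^2 + l - 12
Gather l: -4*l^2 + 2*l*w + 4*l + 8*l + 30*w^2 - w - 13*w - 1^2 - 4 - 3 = -4*l^2 + l*(2*w + 12) + 30*w^2 - 14*w - 8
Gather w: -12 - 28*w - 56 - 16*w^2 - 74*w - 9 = -16*w^2 - 102*w - 77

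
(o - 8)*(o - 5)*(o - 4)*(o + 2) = o^4 - 15*o^3 + 58*o^2 + 24*o - 320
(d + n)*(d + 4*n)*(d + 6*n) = d^3 + 11*d^2*n + 34*d*n^2 + 24*n^3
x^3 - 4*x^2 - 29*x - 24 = (x - 8)*(x + 1)*(x + 3)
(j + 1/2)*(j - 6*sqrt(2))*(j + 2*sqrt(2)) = j^3 - 4*sqrt(2)*j^2 + j^2/2 - 24*j - 2*sqrt(2)*j - 12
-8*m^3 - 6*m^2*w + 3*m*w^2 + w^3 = (-2*m + w)*(m + w)*(4*m + w)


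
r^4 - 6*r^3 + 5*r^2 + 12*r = r*(r - 4)*(r - 3)*(r + 1)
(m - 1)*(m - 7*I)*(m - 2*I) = m^3 - m^2 - 9*I*m^2 - 14*m + 9*I*m + 14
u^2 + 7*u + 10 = (u + 2)*(u + 5)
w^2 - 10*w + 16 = (w - 8)*(w - 2)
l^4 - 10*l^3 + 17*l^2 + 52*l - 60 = (l - 6)*(l - 5)*(l - 1)*(l + 2)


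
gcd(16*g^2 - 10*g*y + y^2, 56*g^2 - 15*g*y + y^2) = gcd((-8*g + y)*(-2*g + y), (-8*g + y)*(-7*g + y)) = -8*g + y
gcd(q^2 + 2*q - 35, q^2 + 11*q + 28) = q + 7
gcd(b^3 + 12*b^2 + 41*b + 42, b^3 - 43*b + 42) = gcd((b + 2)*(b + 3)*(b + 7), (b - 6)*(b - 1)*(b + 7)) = b + 7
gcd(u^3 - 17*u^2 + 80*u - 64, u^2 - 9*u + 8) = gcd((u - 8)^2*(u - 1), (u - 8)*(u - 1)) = u^2 - 9*u + 8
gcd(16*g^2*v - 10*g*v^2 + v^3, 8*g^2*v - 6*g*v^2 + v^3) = -2*g*v + v^2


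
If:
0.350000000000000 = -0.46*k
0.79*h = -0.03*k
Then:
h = 0.03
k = -0.76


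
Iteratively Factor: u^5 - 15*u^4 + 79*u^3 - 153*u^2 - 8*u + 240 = (u - 4)*(u^4 - 11*u^3 + 35*u^2 - 13*u - 60) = (u - 5)*(u - 4)*(u^3 - 6*u^2 + 5*u + 12) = (u - 5)*(u - 4)*(u - 3)*(u^2 - 3*u - 4) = (u - 5)*(u - 4)*(u - 3)*(u + 1)*(u - 4)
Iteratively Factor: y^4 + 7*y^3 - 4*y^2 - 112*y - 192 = (y + 4)*(y^3 + 3*y^2 - 16*y - 48) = (y + 3)*(y + 4)*(y^2 - 16) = (y - 4)*(y + 3)*(y + 4)*(y + 4)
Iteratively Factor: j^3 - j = (j + 1)*(j^2 - j) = j*(j + 1)*(j - 1)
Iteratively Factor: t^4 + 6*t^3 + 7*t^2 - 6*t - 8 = (t - 1)*(t^3 + 7*t^2 + 14*t + 8) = (t - 1)*(t + 4)*(t^2 + 3*t + 2) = (t - 1)*(t + 1)*(t + 4)*(t + 2)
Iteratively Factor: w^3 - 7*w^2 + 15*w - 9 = (w - 3)*(w^2 - 4*w + 3) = (w - 3)*(w - 1)*(w - 3)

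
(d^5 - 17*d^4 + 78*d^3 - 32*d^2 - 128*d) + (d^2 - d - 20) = d^5 - 17*d^4 + 78*d^3 - 31*d^2 - 129*d - 20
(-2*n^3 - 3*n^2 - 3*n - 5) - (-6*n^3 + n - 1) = 4*n^3 - 3*n^2 - 4*n - 4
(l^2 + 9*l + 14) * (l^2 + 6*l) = l^4 + 15*l^3 + 68*l^2 + 84*l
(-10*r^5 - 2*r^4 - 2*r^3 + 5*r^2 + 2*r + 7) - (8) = -10*r^5 - 2*r^4 - 2*r^3 + 5*r^2 + 2*r - 1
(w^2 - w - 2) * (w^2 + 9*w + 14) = w^4 + 8*w^3 + 3*w^2 - 32*w - 28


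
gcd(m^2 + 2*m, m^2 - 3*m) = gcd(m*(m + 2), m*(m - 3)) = m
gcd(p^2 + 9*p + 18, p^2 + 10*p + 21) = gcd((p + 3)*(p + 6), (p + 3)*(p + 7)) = p + 3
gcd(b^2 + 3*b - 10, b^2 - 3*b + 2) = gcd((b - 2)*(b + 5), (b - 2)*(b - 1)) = b - 2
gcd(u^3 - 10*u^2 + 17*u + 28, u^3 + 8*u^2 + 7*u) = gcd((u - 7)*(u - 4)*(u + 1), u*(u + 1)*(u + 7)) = u + 1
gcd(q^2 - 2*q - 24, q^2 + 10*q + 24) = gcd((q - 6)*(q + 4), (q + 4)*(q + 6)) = q + 4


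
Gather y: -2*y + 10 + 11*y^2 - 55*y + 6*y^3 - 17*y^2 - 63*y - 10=6*y^3 - 6*y^2 - 120*y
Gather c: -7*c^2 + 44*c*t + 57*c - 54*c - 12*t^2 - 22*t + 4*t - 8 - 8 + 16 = -7*c^2 + c*(44*t + 3) - 12*t^2 - 18*t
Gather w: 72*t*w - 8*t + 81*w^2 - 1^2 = 72*t*w - 8*t + 81*w^2 - 1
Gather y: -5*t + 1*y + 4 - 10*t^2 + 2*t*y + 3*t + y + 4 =-10*t^2 - 2*t + y*(2*t + 2) + 8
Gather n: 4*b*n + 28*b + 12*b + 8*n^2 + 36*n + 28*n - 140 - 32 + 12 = 40*b + 8*n^2 + n*(4*b + 64) - 160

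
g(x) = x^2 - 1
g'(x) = 2*x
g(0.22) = -0.95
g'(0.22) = 0.44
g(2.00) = 3.00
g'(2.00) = 4.00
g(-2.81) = 6.90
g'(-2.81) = -5.62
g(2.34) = 4.48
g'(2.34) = 4.68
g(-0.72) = -0.48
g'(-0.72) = -1.44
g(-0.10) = -0.99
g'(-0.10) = -0.20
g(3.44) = 10.83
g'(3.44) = 6.88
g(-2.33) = 4.43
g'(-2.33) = -4.66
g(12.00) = 143.00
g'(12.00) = 24.00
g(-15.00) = 224.00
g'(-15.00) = -30.00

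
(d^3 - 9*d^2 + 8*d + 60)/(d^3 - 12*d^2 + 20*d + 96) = (d - 5)/(d - 8)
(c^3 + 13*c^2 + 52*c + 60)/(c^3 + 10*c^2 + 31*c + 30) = (c + 6)/(c + 3)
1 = 1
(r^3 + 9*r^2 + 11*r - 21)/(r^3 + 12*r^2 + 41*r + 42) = (r - 1)/(r + 2)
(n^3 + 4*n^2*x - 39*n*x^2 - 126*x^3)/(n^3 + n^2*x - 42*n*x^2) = (n + 3*x)/n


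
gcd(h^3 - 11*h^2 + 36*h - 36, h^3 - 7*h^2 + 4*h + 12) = h^2 - 8*h + 12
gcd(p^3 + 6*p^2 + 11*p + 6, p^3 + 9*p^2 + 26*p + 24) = p^2 + 5*p + 6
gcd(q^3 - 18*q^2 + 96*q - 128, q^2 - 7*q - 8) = q - 8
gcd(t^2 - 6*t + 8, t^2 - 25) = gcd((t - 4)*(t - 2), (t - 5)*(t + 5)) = 1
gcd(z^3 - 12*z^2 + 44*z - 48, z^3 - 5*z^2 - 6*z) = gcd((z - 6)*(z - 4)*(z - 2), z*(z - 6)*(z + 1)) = z - 6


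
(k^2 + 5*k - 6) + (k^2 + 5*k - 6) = 2*k^2 + 10*k - 12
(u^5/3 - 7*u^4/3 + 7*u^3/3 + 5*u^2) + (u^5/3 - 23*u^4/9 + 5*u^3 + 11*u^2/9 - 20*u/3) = 2*u^5/3 - 44*u^4/9 + 22*u^3/3 + 56*u^2/9 - 20*u/3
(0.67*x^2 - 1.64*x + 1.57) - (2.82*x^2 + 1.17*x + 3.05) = -2.15*x^2 - 2.81*x - 1.48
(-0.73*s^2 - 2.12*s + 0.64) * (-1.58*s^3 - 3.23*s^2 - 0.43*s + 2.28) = 1.1534*s^5 + 5.7075*s^4 + 6.1503*s^3 - 2.82*s^2 - 5.1088*s + 1.4592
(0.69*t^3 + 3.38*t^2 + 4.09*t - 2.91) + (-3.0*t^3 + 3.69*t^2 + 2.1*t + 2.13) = -2.31*t^3 + 7.07*t^2 + 6.19*t - 0.78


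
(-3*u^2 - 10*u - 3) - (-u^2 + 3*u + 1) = -2*u^2 - 13*u - 4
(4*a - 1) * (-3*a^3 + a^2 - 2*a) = -12*a^4 + 7*a^3 - 9*a^2 + 2*a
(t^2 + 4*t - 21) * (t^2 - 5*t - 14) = t^4 - t^3 - 55*t^2 + 49*t + 294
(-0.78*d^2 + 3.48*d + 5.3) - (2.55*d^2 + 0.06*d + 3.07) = -3.33*d^2 + 3.42*d + 2.23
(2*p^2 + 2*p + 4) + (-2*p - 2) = 2*p^2 + 2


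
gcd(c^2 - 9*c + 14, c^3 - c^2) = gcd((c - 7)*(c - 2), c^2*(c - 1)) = 1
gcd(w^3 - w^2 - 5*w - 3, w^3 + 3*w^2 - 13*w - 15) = w^2 - 2*w - 3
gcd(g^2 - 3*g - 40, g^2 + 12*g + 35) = g + 5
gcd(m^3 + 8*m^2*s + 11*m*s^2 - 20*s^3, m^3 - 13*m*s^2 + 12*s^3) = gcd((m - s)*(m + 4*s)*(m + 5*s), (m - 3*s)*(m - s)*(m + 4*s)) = -m^2 - 3*m*s + 4*s^2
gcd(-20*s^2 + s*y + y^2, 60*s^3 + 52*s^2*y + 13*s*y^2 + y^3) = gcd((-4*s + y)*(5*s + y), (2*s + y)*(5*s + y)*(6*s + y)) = 5*s + y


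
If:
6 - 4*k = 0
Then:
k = 3/2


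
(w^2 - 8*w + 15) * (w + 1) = w^3 - 7*w^2 + 7*w + 15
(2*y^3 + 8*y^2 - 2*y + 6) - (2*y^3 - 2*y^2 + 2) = 10*y^2 - 2*y + 4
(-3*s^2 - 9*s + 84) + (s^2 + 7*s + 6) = -2*s^2 - 2*s + 90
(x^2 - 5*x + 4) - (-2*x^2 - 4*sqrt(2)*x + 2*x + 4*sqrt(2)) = 3*x^2 - 7*x + 4*sqrt(2)*x - 4*sqrt(2) + 4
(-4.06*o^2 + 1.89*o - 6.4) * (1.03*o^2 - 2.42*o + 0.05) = -4.1818*o^4 + 11.7719*o^3 - 11.3688*o^2 + 15.5825*o - 0.32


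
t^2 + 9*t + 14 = (t + 2)*(t + 7)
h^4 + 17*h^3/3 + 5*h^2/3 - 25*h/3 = h*(h - 1)*(h + 5/3)*(h + 5)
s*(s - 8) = s^2 - 8*s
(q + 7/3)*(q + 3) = q^2 + 16*q/3 + 7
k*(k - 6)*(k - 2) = k^3 - 8*k^2 + 12*k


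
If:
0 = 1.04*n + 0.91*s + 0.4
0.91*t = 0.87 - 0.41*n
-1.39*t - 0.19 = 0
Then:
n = 2.43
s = -3.21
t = -0.14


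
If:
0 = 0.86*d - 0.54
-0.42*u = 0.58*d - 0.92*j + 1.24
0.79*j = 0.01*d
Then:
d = 0.63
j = 0.01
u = -3.80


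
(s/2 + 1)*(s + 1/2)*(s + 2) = s^3/2 + 9*s^2/4 + 3*s + 1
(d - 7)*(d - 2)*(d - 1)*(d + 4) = d^4 - 6*d^3 - 17*d^2 + 78*d - 56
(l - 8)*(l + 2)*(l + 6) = l^3 - 52*l - 96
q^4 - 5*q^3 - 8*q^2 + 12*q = q*(q - 6)*(q - 1)*(q + 2)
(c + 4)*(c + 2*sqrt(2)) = c^2 + 2*sqrt(2)*c + 4*c + 8*sqrt(2)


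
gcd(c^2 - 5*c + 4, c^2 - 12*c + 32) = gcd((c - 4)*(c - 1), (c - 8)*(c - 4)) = c - 4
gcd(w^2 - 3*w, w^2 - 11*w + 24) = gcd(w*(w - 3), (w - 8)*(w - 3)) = w - 3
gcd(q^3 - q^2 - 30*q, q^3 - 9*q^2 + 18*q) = q^2 - 6*q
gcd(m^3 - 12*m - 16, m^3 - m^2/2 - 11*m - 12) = m^2 - 2*m - 8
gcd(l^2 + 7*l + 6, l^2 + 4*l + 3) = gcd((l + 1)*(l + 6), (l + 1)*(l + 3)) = l + 1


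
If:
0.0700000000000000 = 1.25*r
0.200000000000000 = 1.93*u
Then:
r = 0.06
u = 0.10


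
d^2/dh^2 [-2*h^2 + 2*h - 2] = -4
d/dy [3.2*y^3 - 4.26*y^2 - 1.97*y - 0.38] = 9.6*y^2 - 8.52*y - 1.97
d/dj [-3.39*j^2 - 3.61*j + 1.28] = -6.78*j - 3.61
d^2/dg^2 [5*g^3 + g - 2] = 30*g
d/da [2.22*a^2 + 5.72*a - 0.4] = 4.44*a + 5.72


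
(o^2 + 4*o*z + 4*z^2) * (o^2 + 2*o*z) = o^4 + 6*o^3*z + 12*o^2*z^2 + 8*o*z^3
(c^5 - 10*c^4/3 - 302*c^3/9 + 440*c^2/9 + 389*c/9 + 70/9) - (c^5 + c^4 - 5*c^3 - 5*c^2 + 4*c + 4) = -13*c^4/3 - 257*c^3/9 + 485*c^2/9 + 353*c/9 + 34/9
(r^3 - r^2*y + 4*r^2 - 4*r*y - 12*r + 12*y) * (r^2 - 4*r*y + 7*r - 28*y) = r^5 - 5*r^4*y + 11*r^4 + 4*r^3*y^2 - 55*r^3*y + 16*r^3 + 44*r^2*y^2 - 80*r^2*y - 84*r^2 + 64*r*y^2 + 420*r*y - 336*y^2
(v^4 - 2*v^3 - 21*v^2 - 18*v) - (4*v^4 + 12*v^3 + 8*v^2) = -3*v^4 - 14*v^3 - 29*v^2 - 18*v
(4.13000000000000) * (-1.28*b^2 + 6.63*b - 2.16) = -5.2864*b^2 + 27.3819*b - 8.9208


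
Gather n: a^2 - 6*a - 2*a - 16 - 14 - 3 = a^2 - 8*a - 33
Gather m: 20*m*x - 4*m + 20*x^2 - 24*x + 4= m*(20*x - 4) + 20*x^2 - 24*x + 4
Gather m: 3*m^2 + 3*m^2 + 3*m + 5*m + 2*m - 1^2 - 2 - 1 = 6*m^2 + 10*m - 4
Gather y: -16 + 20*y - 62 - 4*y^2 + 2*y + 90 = -4*y^2 + 22*y + 12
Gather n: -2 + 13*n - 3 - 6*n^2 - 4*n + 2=-6*n^2 + 9*n - 3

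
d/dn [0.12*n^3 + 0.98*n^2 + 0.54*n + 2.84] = 0.36*n^2 + 1.96*n + 0.54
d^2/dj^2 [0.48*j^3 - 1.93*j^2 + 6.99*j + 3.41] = 2.88*j - 3.86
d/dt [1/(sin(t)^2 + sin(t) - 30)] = -(2*sin(t) + 1)*cos(t)/(sin(t)^2 + sin(t) - 30)^2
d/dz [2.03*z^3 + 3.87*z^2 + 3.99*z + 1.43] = 6.09*z^2 + 7.74*z + 3.99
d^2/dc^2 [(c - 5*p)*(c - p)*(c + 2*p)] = 6*c - 8*p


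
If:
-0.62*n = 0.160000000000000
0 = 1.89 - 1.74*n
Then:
No Solution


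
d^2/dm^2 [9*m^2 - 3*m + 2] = 18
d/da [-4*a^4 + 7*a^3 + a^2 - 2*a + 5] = -16*a^3 + 21*a^2 + 2*a - 2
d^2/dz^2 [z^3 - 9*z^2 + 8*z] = 6*z - 18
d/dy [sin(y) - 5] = cos(y)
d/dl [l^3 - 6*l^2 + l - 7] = 3*l^2 - 12*l + 1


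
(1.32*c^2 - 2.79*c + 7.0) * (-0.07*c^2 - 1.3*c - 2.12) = -0.0924*c^4 - 1.5207*c^3 + 0.3386*c^2 - 3.1852*c - 14.84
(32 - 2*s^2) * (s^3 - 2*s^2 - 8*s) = -2*s^5 + 4*s^4 + 48*s^3 - 64*s^2 - 256*s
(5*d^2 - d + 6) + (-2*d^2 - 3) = 3*d^2 - d + 3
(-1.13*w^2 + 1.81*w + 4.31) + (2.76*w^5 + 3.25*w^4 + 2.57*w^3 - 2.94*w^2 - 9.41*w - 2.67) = 2.76*w^5 + 3.25*w^4 + 2.57*w^3 - 4.07*w^2 - 7.6*w + 1.64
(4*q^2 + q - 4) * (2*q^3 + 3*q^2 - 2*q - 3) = 8*q^5 + 14*q^4 - 13*q^3 - 26*q^2 + 5*q + 12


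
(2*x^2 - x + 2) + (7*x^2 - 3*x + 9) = 9*x^2 - 4*x + 11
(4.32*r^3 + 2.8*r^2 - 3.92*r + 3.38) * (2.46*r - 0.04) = 10.6272*r^4 + 6.7152*r^3 - 9.7552*r^2 + 8.4716*r - 0.1352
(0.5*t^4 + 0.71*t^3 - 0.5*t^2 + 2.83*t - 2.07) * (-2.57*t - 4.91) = -1.285*t^5 - 4.2797*t^4 - 2.2011*t^3 - 4.8181*t^2 - 8.5754*t + 10.1637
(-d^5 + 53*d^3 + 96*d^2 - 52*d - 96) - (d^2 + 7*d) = -d^5 + 53*d^3 + 95*d^2 - 59*d - 96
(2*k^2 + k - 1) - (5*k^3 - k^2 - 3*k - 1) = -5*k^3 + 3*k^2 + 4*k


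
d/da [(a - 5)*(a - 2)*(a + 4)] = 3*a^2 - 6*a - 18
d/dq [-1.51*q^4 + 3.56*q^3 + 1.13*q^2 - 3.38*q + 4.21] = -6.04*q^3 + 10.68*q^2 + 2.26*q - 3.38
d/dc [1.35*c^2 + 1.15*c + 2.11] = 2.7*c + 1.15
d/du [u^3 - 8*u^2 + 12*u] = 3*u^2 - 16*u + 12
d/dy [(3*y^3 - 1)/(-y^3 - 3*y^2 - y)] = (-9*y^3*(y^2 + 3*y + 1) + (3*y^3 - 1)*(3*y^2 + 6*y + 1))/(y^2*(y^2 + 3*y + 1)^2)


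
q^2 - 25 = (q - 5)*(q + 5)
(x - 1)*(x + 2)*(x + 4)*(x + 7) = x^4 + 12*x^3 + 37*x^2 + 6*x - 56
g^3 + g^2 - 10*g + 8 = (g - 2)*(g - 1)*(g + 4)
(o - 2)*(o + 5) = o^2 + 3*o - 10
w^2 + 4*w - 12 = (w - 2)*(w + 6)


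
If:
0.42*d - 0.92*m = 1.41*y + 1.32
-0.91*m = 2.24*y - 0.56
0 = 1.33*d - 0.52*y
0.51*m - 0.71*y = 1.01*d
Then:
No Solution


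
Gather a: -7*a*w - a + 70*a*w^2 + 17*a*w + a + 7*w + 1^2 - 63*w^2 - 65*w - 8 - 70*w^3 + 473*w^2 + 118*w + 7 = a*(70*w^2 + 10*w) - 70*w^3 + 410*w^2 + 60*w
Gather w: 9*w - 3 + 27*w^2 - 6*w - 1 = 27*w^2 + 3*w - 4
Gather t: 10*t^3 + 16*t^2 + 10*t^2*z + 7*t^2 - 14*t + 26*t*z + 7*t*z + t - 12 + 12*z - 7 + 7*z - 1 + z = 10*t^3 + t^2*(10*z + 23) + t*(33*z - 13) + 20*z - 20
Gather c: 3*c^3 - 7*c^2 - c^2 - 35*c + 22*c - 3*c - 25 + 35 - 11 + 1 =3*c^3 - 8*c^2 - 16*c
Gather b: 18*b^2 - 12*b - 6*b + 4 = 18*b^2 - 18*b + 4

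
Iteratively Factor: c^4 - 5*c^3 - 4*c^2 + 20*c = (c - 5)*(c^3 - 4*c) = (c - 5)*(c + 2)*(c^2 - 2*c) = c*(c - 5)*(c + 2)*(c - 2)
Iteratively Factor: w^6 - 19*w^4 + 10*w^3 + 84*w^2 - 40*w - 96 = (w - 2)*(w^5 + 2*w^4 - 15*w^3 - 20*w^2 + 44*w + 48) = (w - 2)*(w + 4)*(w^4 - 2*w^3 - 7*w^2 + 8*w + 12) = (w - 2)*(w + 2)*(w + 4)*(w^3 - 4*w^2 + w + 6) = (w - 3)*(w - 2)*(w + 2)*(w + 4)*(w^2 - w - 2) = (w - 3)*(w - 2)*(w + 1)*(w + 2)*(w + 4)*(w - 2)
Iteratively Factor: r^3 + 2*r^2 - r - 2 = (r + 2)*(r^2 - 1) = (r - 1)*(r + 2)*(r + 1)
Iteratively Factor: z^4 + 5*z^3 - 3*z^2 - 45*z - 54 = (z - 3)*(z^3 + 8*z^2 + 21*z + 18) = (z - 3)*(z + 3)*(z^2 + 5*z + 6) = (z - 3)*(z + 2)*(z + 3)*(z + 3)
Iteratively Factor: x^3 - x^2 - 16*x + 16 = (x - 1)*(x^2 - 16) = (x - 1)*(x + 4)*(x - 4)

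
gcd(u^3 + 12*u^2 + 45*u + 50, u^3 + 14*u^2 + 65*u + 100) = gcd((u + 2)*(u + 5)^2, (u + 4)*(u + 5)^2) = u^2 + 10*u + 25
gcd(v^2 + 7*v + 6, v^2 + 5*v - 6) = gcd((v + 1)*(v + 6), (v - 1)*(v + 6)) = v + 6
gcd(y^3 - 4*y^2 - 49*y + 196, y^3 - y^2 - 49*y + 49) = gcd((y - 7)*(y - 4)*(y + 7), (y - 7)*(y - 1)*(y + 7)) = y^2 - 49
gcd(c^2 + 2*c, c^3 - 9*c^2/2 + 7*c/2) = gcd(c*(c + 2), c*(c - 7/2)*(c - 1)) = c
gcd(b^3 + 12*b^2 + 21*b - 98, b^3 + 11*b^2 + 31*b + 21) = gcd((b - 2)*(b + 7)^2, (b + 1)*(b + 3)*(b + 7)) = b + 7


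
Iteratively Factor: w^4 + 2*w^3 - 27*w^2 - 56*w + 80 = (w + 4)*(w^3 - 2*w^2 - 19*w + 20) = (w - 5)*(w + 4)*(w^2 + 3*w - 4) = (w - 5)*(w - 1)*(w + 4)*(w + 4)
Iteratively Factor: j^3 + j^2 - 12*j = (j)*(j^2 + j - 12) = j*(j + 4)*(j - 3)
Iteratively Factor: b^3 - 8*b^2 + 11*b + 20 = (b - 5)*(b^2 - 3*b - 4) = (b - 5)*(b + 1)*(b - 4)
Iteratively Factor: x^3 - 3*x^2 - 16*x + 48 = (x + 4)*(x^2 - 7*x + 12) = (x - 4)*(x + 4)*(x - 3)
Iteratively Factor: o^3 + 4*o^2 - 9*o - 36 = (o - 3)*(o^2 + 7*o + 12) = (o - 3)*(o + 3)*(o + 4)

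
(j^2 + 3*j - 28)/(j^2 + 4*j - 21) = (j - 4)/(j - 3)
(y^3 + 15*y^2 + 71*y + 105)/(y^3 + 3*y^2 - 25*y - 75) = (y + 7)/(y - 5)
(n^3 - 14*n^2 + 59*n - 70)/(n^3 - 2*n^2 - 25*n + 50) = (n - 7)/(n + 5)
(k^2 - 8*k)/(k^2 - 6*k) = (k - 8)/(k - 6)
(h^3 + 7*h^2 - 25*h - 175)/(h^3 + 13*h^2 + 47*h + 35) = (h - 5)/(h + 1)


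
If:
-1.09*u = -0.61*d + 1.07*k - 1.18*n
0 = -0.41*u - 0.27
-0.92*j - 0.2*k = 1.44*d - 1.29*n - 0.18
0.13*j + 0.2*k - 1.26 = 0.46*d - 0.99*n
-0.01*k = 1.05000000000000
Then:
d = -103.66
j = 126.05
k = -105.00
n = -42.23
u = -0.66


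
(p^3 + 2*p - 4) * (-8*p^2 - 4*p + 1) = -8*p^5 - 4*p^4 - 15*p^3 + 24*p^2 + 18*p - 4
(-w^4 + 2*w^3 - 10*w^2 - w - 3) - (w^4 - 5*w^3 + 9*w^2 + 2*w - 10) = -2*w^4 + 7*w^3 - 19*w^2 - 3*w + 7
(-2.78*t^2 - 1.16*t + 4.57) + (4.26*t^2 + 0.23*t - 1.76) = 1.48*t^2 - 0.93*t + 2.81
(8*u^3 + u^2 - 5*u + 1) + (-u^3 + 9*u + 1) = 7*u^3 + u^2 + 4*u + 2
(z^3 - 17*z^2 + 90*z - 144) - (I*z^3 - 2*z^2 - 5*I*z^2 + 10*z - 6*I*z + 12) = z^3 - I*z^3 - 15*z^2 + 5*I*z^2 + 80*z + 6*I*z - 156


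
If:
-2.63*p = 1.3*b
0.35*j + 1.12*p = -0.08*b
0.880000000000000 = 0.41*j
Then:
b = 1.59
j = 2.15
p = -0.78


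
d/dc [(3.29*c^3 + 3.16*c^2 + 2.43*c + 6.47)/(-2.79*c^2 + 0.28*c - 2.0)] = (-9.1791*c^4 + 1.8424*c^3 - 12.0755*c^2 + 23.4626*c - 6.6716)/(7.7841*c^4 - 1.5624*c^3 + 11.2384*c^2 - 1.12*c + 4.0)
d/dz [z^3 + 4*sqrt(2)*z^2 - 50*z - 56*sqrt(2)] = 3*z^2 + 8*sqrt(2)*z - 50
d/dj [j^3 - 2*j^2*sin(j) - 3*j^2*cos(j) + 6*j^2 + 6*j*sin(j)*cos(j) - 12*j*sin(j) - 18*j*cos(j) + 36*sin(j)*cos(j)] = 3*j^2*sin(j) - 2*j^2*cos(j) + 3*j^2 + 14*j*sin(j) - 18*j*cos(j) + 6*j*cos(2*j) + 12*j - 12*sin(j) + 3*sin(2*j) - 18*cos(j) + 36*cos(2*j)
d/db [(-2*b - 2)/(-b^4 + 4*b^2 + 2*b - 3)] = 2*(b^4 - 4*b^2 - 2*b + 2*(b + 1)*(-2*b^3 + 4*b + 1) + 3)/(b^4 - 4*b^2 - 2*b + 3)^2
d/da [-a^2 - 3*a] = -2*a - 3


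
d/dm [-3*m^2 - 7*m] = -6*m - 7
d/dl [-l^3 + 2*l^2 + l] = -3*l^2 + 4*l + 1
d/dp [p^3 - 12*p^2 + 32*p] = 3*p^2 - 24*p + 32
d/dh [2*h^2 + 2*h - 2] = 4*h + 2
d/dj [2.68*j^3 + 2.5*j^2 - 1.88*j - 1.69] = 8.04*j^2 + 5.0*j - 1.88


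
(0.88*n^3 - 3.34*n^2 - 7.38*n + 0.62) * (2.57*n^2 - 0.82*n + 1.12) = 2.2616*n^5 - 9.3054*n^4 - 15.2422*n^3 + 3.9042*n^2 - 8.774*n + 0.6944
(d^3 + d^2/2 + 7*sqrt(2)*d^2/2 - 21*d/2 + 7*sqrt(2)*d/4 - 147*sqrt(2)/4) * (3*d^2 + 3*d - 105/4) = 3*d^5 + 9*d^4/2 + 21*sqrt(2)*d^4/2 - 225*d^3/4 + 63*sqrt(2)*d^3/4 - 1575*sqrt(2)*d^2/8 - 357*d^2/8 - 2499*sqrt(2)*d/16 + 2205*d/8 + 15435*sqrt(2)/16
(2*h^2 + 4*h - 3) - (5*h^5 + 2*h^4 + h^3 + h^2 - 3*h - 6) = -5*h^5 - 2*h^4 - h^3 + h^2 + 7*h + 3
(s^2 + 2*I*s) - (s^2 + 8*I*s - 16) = -6*I*s + 16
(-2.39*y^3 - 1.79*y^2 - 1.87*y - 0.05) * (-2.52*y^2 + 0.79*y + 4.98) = 6.0228*y^5 + 2.6227*y^4 - 8.6039*y^3 - 10.2655*y^2 - 9.3521*y - 0.249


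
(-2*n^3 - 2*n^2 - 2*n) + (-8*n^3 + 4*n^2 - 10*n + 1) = -10*n^3 + 2*n^2 - 12*n + 1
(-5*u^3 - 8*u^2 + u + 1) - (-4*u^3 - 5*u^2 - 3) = -u^3 - 3*u^2 + u + 4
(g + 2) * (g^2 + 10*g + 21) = g^3 + 12*g^2 + 41*g + 42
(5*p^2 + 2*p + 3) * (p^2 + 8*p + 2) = 5*p^4 + 42*p^3 + 29*p^2 + 28*p + 6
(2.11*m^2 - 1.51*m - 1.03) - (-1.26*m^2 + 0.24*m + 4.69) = 3.37*m^2 - 1.75*m - 5.72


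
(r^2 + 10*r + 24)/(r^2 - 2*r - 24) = (r + 6)/(r - 6)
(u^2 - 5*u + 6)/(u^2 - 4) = (u - 3)/(u + 2)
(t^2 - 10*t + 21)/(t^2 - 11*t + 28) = (t - 3)/(t - 4)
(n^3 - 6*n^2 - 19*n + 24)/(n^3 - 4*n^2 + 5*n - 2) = (n^2 - 5*n - 24)/(n^2 - 3*n + 2)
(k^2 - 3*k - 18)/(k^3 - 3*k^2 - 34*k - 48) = (k - 6)/(k^2 - 6*k - 16)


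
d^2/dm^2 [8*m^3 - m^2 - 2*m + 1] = 48*m - 2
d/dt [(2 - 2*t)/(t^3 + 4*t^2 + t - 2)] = 2*(-t^3 - 4*t^2 - t + (t - 1)*(3*t^2 + 8*t + 1) + 2)/(t^3 + 4*t^2 + t - 2)^2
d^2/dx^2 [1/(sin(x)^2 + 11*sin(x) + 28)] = (-4*sin(x)^4 - 33*sin(x)^3 - 3*sin(x)^2 + 374*sin(x) + 186)/(sin(x)^2 + 11*sin(x) + 28)^3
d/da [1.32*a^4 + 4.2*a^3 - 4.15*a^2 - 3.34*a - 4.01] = 5.28*a^3 + 12.6*a^2 - 8.3*a - 3.34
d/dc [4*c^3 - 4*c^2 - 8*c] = 12*c^2 - 8*c - 8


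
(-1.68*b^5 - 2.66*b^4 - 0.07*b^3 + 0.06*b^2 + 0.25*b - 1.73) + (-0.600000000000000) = -1.68*b^5 - 2.66*b^4 - 0.07*b^3 + 0.06*b^2 + 0.25*b - 2.33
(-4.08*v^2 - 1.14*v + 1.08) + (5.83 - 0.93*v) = -4.08*v^2 - 2.07*v + 6.91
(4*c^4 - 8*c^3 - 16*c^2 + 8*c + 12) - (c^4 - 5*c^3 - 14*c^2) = 3*c^4 - 3*c^3 - 2*c^2 + 8*c + 12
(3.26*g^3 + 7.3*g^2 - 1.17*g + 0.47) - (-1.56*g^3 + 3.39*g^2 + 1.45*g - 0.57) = 4.82*g^3 + 3.91*g^2 - 2.62*g + 1.04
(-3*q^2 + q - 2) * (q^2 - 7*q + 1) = -3*q^4 + 22*q^3 - 12*q^2 + 15*q - 2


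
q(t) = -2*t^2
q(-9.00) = -162.00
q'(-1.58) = 6.32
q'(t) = -4*t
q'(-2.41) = 9.64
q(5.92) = -70.09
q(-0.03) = -0.00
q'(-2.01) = 8.04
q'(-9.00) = 36.00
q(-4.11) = -33.78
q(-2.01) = -8.08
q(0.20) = -0.08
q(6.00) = -72.00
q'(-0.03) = 0.12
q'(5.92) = -23.68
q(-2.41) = -11.62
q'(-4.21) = 16.84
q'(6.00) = -24.00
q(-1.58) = -4.99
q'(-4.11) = 16.44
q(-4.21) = -35.45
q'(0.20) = -0.80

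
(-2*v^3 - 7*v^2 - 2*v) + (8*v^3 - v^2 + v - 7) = 6*v^3 - 8*v^2 - v - 7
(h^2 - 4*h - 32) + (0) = h^2 - 4*h - 32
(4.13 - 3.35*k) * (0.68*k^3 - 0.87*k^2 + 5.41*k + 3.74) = -2.278*k^4 + 5.7229*k^3 - 21.7166*k^2 + 9.8143*k + 15.4462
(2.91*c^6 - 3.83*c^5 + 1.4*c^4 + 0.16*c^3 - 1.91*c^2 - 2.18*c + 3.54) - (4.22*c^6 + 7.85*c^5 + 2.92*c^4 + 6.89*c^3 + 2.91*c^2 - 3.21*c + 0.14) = -1.31*c^6 - 11.68*c^5 - 1.52*c^4 - 6.73*c^3 - 4.82*c^2 + 1.03*c + 3.4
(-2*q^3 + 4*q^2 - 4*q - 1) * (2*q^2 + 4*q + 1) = -4*q^5 + 6*q^3 - 14*q^2 - 8*q - 1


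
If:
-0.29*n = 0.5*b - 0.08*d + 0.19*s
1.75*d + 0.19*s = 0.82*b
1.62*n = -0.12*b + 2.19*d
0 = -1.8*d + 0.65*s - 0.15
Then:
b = -0.04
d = -0.03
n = -0.04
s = 0.14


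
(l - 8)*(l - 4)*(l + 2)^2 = l^4 - 8*l^3 - 12*l^2 + 80*l + 128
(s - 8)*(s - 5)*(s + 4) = s^3 - 9*s^2 - 12*s + 160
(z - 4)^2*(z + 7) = z^3 - z^2 - 40*z + 112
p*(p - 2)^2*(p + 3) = p^4 - p^3 - 8*p^2 + 12*p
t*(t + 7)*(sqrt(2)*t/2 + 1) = sqrt(2)*t^3/2 + t^2 + 7*sqrt(2)*t^2/2 + 7*t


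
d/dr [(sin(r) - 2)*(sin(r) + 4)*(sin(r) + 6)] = (3*sin(r)^2 + 16*sin(r) + 4)*cos(r)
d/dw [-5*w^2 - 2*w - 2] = -10*w - 2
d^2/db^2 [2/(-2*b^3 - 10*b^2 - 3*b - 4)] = 4*(2*(3*b + 5)*(2*b^3 + 10*b^2 + 3*b + 4) - (6*b^2 + 20*b + 3)^2)/(2*b^3 + 10*b^2 + 3*b + 4)^3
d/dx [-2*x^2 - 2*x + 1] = -4*x - 2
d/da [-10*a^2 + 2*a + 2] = 2 - 20*a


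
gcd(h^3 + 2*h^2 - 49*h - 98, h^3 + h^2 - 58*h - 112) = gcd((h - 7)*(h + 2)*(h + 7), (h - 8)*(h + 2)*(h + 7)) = h^2 + 9*h + 14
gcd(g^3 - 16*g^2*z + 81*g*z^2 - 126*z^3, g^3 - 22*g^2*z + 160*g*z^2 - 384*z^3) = -g + 6*z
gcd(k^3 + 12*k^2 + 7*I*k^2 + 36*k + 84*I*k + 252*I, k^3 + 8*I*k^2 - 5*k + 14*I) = k + 7*I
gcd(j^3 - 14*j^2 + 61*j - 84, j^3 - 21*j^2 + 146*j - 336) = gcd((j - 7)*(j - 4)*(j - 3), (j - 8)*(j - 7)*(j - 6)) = j - 7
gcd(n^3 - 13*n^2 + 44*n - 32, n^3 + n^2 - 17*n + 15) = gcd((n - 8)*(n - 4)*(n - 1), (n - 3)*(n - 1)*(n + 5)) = n - 1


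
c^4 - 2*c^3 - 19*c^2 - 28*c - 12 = (c - 6)*(c + 1)^2*(c + 2)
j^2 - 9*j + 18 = (j - 6)*(j - 3)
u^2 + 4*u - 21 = (u - 3)*(u + 7)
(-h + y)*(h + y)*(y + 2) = -h^2*y - 2*h^2 + y^3 + 2*y^2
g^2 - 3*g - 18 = (g - 6)*(g + 3)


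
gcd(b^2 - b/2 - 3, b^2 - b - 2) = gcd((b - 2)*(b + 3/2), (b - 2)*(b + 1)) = b - 2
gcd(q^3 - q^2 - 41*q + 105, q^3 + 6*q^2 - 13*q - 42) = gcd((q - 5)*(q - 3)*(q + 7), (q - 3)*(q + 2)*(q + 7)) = q^2 + 4*q - 21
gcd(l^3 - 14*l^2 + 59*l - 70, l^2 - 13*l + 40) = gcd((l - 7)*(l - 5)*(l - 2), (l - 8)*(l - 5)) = l - 5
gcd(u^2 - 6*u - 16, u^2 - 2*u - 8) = u + 2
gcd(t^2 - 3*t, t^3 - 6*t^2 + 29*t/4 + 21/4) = t - 3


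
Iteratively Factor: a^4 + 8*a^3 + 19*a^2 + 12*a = (a + 1)*(a^3 + 7*a^2 + 12*a) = a*(a + 1)*(a^2 + 7*a + 12) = a*(a + 1)*(a + 4)*(a + 3)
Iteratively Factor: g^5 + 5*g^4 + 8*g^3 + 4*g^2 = (g + 2)*(g^4 + 3*g^3 + 2*g^2) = (g + 2)^2*(g^3 + g^2) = g*(g + 2)^2*(g^2 + g) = g*(g + 1)*(g + 2)^2*(g)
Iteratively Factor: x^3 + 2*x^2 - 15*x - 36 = (x + 3)*(x^2 - x - 12) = (x - 4)*(x + 3)*(x + 3)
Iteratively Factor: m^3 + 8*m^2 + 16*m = (m + 4)*(m^2 + 4*m) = (m + 4)^2*(m)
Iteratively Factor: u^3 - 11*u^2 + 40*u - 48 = (u - 3)*(u^2 - 8*u + 16) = (u - 4)*(u - 3)*(u - 4)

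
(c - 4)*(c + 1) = c^2 - 3*c - 4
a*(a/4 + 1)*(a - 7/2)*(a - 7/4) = a^4/4 - 5*a^3/16 - 119*a^2/32 + 49*a/8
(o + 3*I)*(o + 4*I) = o^2 + 7*I*o - 12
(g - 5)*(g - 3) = g^2 - 8*g + 15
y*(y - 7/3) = y^2 - 7*y/3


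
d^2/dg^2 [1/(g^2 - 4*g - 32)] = 2*(g^2 - 4*g - 4*(g - 2)^2 - 32)/(-g^2 + 4*g + 32)^3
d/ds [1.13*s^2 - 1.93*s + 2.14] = 2.26*s - 1.93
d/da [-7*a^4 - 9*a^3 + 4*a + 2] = -28*a^3 - 27*a^2 + 4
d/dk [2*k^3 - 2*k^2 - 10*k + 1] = 6*k^2 - 4*k - 10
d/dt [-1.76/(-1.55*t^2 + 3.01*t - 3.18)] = (5.2976 - 5.456*t)/(1.55*t^2 - 3.01*t + 3.18)^2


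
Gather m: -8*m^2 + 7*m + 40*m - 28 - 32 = -8*m^2 + 47*m - 60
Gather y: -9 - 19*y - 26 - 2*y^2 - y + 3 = -2*y^2 - 20*y - 32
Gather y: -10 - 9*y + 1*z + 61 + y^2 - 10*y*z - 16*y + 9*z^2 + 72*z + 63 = y^2 + y*(-10*z - 25) + 9*z^2 + 73*z + 114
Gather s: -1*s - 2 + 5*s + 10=4*s + 8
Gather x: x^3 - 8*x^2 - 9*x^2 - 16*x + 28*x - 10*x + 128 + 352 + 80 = x^3 - 17*x^2 + 2*x + 560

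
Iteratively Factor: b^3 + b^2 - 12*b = (b + 4)*(b^2 - 3*b) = b*(b + 4)*(b - 3)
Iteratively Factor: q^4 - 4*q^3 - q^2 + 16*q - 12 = (q - 2)*(q^3 - 2*q^2 - 5*q + 6) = (q - 2)*(q + 2)*(q^2 - 4*q + 3) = (q - 3)*(q - 2)*(q + 2)*(q - 1)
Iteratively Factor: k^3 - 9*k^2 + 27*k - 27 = (k - 3)*(k^2 - 6*k + 9) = (k - 3)^2*(k - 3)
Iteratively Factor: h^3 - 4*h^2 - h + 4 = (h - 1)*(h^2 - 3*h - 4) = (h - 1)*(h + 1)*(h - 4)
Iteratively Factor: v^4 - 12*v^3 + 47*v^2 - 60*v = (v - 5)*(v^3 - 7*v^2 + 12*v) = (v - 5)*(v - 3)*(v^2 - 4*v) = v*(v - 5)*(v - 3)*(v - 4)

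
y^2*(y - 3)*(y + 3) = y^4 - 9*y^2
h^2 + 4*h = h*(h + 4)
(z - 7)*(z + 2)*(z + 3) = z^3 - 2*z^2 - 29*z - 42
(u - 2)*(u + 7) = u^2 + 5*u - 14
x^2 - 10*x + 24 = (x - 6)*(x - 4)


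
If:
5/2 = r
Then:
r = 5/2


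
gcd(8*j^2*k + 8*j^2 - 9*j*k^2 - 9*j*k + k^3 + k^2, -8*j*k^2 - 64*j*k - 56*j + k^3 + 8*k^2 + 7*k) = 8*j*k + 8*j - k^2 - k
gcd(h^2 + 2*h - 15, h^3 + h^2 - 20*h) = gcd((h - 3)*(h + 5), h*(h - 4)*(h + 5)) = h + 5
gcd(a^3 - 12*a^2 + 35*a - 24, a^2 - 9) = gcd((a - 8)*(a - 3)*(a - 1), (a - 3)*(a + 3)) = a - 3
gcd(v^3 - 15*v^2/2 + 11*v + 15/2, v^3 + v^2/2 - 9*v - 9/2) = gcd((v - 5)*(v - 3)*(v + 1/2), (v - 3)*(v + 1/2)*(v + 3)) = v^2 - 5*v/2 - 3/2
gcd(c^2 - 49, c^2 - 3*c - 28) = c - 7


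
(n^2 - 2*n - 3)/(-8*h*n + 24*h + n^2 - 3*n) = (-n - 1)/(8*h - n)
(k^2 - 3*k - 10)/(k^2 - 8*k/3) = 3*(k^2 - 3*k - 10)/(k*(3*k - 8))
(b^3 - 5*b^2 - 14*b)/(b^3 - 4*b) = (b - 7)/(b - 2)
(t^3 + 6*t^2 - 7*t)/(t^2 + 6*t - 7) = t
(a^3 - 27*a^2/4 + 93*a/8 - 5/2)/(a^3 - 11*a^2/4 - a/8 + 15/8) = (4*a^2 - 17*a + 4)/(4*a^2 - a - 3)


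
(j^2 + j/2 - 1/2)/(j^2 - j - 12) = (-j^2 - j/2 + 1/2)/(-j^2 + j + 12)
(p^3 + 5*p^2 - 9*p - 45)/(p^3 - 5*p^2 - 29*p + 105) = (p + 3)/(p - 7)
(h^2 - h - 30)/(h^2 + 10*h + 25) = (h - 6)/(h + 5)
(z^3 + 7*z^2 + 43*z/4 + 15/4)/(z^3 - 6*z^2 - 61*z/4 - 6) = (z + 5)/(z - 8)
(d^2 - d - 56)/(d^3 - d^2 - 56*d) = 1/d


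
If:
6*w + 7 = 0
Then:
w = -7/6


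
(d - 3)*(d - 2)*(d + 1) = d^3 - 4*d^2 + d + 6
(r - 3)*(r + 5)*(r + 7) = r^3 + 9*r^2 - r - 105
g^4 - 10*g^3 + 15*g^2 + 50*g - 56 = (g - 7)*(g - 4)*(g - 1)*(g + 2)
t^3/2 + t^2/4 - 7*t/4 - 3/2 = (t/2 + 1/2)*(t - 2)*(t + 3/2)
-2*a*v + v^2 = v*(-2*a + v)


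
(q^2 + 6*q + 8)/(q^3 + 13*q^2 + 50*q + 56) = 1/(q + 7)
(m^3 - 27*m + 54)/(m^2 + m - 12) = (m^2 + 3*m - 18)/(m + 4)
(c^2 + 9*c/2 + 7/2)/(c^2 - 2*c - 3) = (c + 7/2)/(c - 3)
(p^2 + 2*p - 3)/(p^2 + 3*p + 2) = (p^2 + 2*p - 3)/(p^2 + 3*p + 2)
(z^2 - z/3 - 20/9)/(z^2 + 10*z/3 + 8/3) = (z - 5/3)/(z + 2)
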